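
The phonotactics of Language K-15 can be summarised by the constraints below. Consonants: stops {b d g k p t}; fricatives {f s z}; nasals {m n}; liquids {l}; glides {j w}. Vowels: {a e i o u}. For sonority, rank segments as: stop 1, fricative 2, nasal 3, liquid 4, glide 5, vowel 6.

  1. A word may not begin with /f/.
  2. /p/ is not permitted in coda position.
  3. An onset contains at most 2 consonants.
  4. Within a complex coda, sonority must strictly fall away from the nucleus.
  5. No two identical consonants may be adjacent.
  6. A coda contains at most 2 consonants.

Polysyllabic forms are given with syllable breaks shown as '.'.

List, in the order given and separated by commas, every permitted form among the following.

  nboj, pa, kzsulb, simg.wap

nboj, pa

nboj — σ1 onset /nb/ (2C), coda /j/ ok → permitted
pa — σ1 onset /p/, coda /∅/ ok → permitted
kzsulb — violates constraint 3: syllable 1 onset /kzs/ has 3 consonants (> 2) → not permitted
simg.wap — violates constraint 2: syllable 2 coda contains /p/ → not permitted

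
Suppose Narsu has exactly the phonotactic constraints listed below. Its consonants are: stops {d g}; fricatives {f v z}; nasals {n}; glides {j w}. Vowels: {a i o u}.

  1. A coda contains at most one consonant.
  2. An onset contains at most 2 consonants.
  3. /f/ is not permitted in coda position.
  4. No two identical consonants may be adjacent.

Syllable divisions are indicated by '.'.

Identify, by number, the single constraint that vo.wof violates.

vo.wof: syllable 2 coda contains /f/.
This is a violation of constraint 3: "/f/ is not permitted in coda position."
The remaining constraints (1, 2, 4) are satisfied.

3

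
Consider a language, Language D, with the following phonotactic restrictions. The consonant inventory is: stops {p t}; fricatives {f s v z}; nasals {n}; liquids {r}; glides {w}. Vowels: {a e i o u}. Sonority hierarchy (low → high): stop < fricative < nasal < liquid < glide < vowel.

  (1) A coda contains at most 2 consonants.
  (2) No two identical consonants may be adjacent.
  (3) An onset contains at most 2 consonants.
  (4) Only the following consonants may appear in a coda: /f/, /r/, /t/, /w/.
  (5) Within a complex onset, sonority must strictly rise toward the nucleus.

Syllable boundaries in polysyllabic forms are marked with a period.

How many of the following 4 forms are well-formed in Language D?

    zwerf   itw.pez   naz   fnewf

zwerf — σ1 onset /zw/ (2→5 rises), coda /rf/ (2C) ok → well-formed
itw.pez — violates constraint 4: syllable 2 coda contains /z/, which is not a licensed coda consonant → ill-formed
naz — violates constraint 4: syllable 1 coda contains /z/, which is not a licensed coda consonant → ill-formed
fnewf — σ1 onset /fn/ (2→3 rises), coda /wf/ (2C) ok → well-formed
Well-formed: zwerf, fnewf → 2.

2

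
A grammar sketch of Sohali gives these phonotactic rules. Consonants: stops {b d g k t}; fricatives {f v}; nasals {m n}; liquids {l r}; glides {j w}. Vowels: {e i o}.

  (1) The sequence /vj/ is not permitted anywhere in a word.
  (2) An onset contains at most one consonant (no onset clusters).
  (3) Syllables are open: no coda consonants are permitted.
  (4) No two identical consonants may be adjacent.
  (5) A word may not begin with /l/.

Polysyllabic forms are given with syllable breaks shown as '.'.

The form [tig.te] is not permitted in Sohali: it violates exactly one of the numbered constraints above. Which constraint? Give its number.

3

[tig.te]: syllable 1 coda /g/ has 1 consonant (> 0).
This is a violation of constraint 3: "Syllables are open: no coda consonants are permitted."
The remaining constraints (1, 2, 4, 5) are satisfied.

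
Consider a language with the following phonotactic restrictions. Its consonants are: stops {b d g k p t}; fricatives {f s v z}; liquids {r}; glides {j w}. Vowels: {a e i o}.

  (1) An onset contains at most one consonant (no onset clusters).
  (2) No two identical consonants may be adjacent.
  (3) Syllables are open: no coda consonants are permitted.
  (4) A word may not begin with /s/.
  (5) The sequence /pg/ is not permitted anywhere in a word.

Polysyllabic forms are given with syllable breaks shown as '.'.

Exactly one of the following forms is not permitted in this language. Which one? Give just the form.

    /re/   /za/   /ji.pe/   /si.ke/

/si.ke/

/re/ — σ1 onset /r/, coda /∅/ ok → permitted
/za/ — σ1 onset /z/, coda /∅/ ok → permitted
/ji.pe/ — σ1 onset /j/, coda /∅/ ok; σ2 onset /p/, coda /∅/ ok → permitted
/si.ke/ — violates constraint 4: word begins with /s/ → not permitted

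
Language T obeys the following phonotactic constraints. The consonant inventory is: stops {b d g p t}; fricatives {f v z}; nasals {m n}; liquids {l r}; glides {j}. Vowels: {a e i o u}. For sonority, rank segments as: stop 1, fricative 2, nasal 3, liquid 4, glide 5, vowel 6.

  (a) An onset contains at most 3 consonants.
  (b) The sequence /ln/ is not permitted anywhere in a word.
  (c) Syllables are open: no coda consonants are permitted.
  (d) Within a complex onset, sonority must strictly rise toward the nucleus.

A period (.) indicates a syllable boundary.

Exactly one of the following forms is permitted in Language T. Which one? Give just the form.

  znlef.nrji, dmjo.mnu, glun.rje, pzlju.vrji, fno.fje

fno.fje

znlef.nrji — violates constraint (c): syllable 1 coda /f/ has 1 consonant (> 0) → not permitted
dmjo.mnu — violates constraint (d): syllable 2 onset /mn/: /m/ (nasal, 3) → /n/ (nasal, 3) does not rise → not permitted
glun.rje — violates constraint (c): syllable 1 coda /n/ has 1 consonant (> 0) → not permitted
pzlju.vrji — violates constraint (a): syllable 1 onset /pzlj/ has 4 consonants (> 3) → not permitted
fno.fje — σ1 onset /fn/ (2→3 rises), coda /∅/ ok; σ2 onset /fj/ (2→5 rises), coda /∅/ ok → permitted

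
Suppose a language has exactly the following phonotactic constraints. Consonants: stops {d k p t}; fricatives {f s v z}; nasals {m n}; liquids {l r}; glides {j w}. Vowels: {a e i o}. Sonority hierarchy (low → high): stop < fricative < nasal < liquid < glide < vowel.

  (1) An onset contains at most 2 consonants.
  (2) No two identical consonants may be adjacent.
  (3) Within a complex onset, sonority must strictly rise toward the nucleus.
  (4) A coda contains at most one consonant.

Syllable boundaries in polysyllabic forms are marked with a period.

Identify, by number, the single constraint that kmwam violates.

1

kmwam: syllable 1 onset /kmw/ has 3 consonants (> 2).
This is a violation of constraint 1: "An onset contains at most 2 consonants."
The remaining constraints (2, 3, 4) are satisfied.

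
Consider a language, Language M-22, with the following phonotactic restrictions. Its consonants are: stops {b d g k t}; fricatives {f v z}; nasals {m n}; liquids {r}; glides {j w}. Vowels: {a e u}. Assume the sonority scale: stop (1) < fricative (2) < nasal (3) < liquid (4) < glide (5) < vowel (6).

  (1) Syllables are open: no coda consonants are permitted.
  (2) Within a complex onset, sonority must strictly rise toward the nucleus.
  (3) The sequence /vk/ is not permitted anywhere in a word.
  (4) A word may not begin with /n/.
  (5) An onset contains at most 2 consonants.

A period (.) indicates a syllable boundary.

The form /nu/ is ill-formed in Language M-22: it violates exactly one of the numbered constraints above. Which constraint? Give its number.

4

/nu/: word begins with /n/.
This is a violation of constraint 4: "A word may not begin with /n/."
The remaining constraints (1, 2, 3, 5) are satisfied.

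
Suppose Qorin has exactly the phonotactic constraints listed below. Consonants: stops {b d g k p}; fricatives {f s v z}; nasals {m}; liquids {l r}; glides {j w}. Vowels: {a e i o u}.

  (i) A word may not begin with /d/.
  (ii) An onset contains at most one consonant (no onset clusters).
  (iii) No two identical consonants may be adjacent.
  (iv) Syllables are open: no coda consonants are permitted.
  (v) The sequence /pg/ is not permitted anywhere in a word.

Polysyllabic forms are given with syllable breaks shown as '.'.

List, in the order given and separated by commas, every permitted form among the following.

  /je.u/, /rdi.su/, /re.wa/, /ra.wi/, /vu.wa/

/je.u/, /re.wa/, /ra.wi/, /vu.wa/

/je.u/ — σ1 onset /j/, coda /∅/ ok; σ2 onset /∅/, coda /∅/ ok → permitted
/rdi.su/ — violates constraint (ii): syllable 1 onset /rd/ has 2 consonants (> 1) → not permitted
/re.wa/ — σ1 onset /r/, coda /∅/ ok; σ2 onset /w/, coda /∅/ ok → permitted
/ra.wi/ — σ1 onset /r/, coda /∅/ ok; σ2 onset /w/, coda /∅/ ok → permitted
/vu.wa/ — σ1 onset /v/, coda /∅/ ok; σ2 onset /w/, coda /∅/ ok → permitted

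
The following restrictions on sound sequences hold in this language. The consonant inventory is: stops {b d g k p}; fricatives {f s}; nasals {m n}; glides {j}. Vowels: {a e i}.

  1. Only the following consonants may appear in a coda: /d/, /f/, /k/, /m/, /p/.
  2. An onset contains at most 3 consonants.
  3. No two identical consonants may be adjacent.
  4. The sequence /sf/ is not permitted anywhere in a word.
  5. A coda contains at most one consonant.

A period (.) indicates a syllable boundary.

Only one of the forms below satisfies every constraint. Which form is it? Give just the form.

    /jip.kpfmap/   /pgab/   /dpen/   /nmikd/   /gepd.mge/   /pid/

/jip.kpfmap/ — violates constraint 2: syllable 2 onset /kpfm/ has 4 consonants (> 3) → ill-formed
/pgab/ — violates constraint 1: syllable 1 coda contains /b/, which is not a licensed coda consonant → ill-formed
/dpen/ — violates constraint 1: syllable 1 coda contains /n/, which is not a licensed coda consonant → ill-formed
/nmikd/ — violates constraint 5: syllable 1 coda /kd/ has 2 consonants (> 1) → ill-formed
/gepd.mge/ — violates constraint 5: syllable 1 coda /pd/ has 2 consonants (> 1) → ill-formed
/pid/ — σ1 onset /p/, coda /d/ ok → well-formed

/pid/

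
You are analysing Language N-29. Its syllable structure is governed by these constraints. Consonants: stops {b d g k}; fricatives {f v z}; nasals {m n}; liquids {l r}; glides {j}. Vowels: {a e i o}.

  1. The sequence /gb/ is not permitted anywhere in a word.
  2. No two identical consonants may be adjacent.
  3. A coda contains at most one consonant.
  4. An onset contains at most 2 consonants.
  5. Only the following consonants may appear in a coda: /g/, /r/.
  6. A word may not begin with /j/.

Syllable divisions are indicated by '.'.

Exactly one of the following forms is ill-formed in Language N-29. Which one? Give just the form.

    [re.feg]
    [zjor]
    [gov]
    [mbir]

[gov]

[re.feg] — σ1 onset /r/, coda /∅/ ok; σ2 onset /f/, coda /g/ ok → well-formed
[zjor] — σ1 onset /zj/ (2C), coda /r/ ok → well-formed
[gov] — violates constraint 5: syllable 1 coda contains /v/, which is not a licensed coda consonant → ill-formed
[mbir] — σ1 onset /mb/ (2C), coda /r/ ok → well-formed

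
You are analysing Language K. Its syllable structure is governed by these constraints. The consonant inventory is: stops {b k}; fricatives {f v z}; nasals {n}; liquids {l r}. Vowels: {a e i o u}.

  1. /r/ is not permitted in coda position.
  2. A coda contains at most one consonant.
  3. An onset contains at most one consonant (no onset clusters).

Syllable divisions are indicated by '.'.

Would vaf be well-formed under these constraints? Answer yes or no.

vaf — σ1 onset /v/, coda /f/ ok → well-formed

yes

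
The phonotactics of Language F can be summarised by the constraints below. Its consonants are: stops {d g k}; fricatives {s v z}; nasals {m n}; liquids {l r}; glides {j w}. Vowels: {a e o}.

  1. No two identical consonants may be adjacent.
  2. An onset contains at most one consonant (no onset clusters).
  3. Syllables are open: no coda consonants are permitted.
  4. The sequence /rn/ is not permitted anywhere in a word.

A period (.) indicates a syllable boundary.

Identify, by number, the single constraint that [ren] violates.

[ren]: syllable 1 coda /n/ has 1 consonant (> 0).
This is a violation of constraint 3: "Syllables are open: no coda consonants are permitted."
The remaining constraints (1, 2, 4) are satisfied.

3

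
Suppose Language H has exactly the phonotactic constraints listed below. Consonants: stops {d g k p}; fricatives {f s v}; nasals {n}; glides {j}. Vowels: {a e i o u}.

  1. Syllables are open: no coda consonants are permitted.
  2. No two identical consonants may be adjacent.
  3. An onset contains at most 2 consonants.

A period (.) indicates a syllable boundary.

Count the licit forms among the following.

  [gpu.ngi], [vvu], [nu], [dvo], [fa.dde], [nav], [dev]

3

[gpu.ngi] — σ1 onset /gp/ (2C), coda /∅/ ok; σ2 onset /ng/ (2C), coda /∅/ ok → licit
[vvu] — violates constraint 2: adjacent identical consonants /vv/ → illicit
[nu] — σ1 onset /n/, coda /∅/ ok → licit
[dvo] — σ1 onset /dv/ (2C), coda /∅/ ok → licit
[fa.dde] — violates constraint 2: adjacent identical consonants /dd/ → illicit
[nav] — violates constraint 1: syllable 1 coda /v/ has 1 consonant (> 0) → illicit
[dev] — violates constraint 1: syllable 1 coda /v/ has 1 consonant (> 0) → illicit
Licit: [gpu.ngi], [nu], [dvo] → 3.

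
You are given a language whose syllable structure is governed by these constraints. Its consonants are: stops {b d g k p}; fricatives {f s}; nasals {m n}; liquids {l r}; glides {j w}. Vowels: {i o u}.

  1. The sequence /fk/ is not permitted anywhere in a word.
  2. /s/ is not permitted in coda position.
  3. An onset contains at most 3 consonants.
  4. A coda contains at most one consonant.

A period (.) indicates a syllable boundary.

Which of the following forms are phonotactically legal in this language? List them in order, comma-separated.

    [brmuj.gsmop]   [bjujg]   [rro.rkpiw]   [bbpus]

[brmuj.gsmop] — σ1 onset /brm/ (3C), coda /j/ ok; σ2 onset /gsm/ (3C), coda /p/ ok → phonotactically legal
[bjujg] — violates constraint 4: syllable 1 coda /jg/ has 2 consonants (> 1) → phonotactically illegal
[rro.rkpiw] — σ1 onset /rr/ (2C), coda /∅/ ok; σ2 onset /rkp/ (3C), coda /w/ ok → phonotactically legal
[bbpus] — violates constraint 2: syllable 1 coda contains /s/ → phonotactically illegal

[brmuj.gsmop], [rro.rkpiw]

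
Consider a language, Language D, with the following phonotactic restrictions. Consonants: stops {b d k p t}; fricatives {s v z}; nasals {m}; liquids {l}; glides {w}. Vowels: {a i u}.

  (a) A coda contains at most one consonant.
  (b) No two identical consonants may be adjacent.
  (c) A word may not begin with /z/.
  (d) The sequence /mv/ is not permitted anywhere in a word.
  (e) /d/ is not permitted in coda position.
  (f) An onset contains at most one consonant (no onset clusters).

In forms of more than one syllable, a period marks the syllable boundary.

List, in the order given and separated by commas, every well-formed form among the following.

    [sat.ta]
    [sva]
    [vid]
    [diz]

[diz]

[sat.ta] — violates constraint (b): adjacent identical consonants /tt/ → ill-formed
[sva] — violates constraint (f): syllable 1 onset /sv/ has 2 consonants (> 1) → ill-formed
[vid] — violates constraint (e): syllable 1 coda contains /d/ → ill-formed
[diz] — σ1 onset /d/, coda /z/ ok → well-formed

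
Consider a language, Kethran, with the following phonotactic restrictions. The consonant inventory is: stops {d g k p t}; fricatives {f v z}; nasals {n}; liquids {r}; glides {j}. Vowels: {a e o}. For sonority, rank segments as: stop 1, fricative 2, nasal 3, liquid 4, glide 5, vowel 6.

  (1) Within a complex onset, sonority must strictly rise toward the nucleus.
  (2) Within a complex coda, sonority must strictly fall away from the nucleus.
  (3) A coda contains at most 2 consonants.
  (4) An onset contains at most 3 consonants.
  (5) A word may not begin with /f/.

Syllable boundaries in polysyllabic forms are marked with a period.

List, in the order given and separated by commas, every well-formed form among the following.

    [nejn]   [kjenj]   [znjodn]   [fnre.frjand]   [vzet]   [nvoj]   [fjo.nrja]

[nejn] — σ1 onset /n/, coda /jn/ (5→3 falls) ok → well-formed
[kjenj] — violates constraint 2: syllable 1 coda /nj/: /n/ (nasal, 3) → /j/ (glide, 5) does not fall → ill-formed
[znjodn] — violates constraint 2: syllable 1 coda /dn/: /d/ (stop, 1) → /n/ (nasal, 3) does not fall → ill-formed
[fnre.frjand] — violates constraint 5: word begins with /f/ → ill-formed
[vzet] — violates constraint 1: syllable 1 onset /vz/: /v/ (fricative, 2) → /z/ (fricative, 2) does not rise → ill-formed
[nvoj] — violates constraint 1: syllable 1 onset /nv/: /n/ (nasal, 3) → /v/ (fricative, 2) does not rise → ill-formed
[fjo.nrja] — violates constraint 5: word begins with /f/ → ill-formed

[nejn]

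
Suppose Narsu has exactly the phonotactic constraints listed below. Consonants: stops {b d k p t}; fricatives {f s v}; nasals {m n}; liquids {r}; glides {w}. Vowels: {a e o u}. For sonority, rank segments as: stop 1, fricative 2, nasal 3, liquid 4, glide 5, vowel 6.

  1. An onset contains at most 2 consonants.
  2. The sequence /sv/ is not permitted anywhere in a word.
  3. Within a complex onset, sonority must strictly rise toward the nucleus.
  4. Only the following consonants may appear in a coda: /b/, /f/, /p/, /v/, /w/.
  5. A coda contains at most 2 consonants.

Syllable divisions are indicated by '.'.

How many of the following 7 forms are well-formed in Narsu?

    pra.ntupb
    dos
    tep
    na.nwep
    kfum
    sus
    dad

pra.ntupb — violates constraint 3: syllable 2 onset /nt/: /n/ (nasal, 3) → /t/ (stop, 1) does not rise → ill-formed
dos — violates constraint 4: syllable 1 coda contains /s/, which is not a licensed coda consonant → ill-formed
tep — σ1 onset /t/, coda /p/ ok → well-formed
na.nwep — σ1 onset /n/, coda /∅/ ok; σ2 onset /nw/ (3→5 rises), coda /p/ ok → well-formed
kfum — violates constraint 4: syllable 1 coda contains /m/, which is not a licensed coda consonant → ill-formed
sus — violates constraint 4: syllable 1 coda contains /s/, which is not a licensed coda consonant → ill-formed
dad — violates constraint 4: syllable 1 coda contains /d/, which is not a licensed coda consonant → ill-formed
Well-formed: tep, na.nwep → 2.

2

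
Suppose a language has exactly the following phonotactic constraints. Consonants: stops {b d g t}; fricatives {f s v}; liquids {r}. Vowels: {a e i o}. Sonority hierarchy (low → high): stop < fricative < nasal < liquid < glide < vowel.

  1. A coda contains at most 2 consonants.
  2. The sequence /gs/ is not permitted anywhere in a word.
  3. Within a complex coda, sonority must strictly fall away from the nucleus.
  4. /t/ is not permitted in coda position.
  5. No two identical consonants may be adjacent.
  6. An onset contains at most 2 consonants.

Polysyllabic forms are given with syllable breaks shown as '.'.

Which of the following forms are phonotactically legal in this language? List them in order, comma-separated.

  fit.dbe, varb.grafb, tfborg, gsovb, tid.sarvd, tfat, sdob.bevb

varb.grafb

fit.dbe — violates constraint 4: syllable 1 coda contains /t/ → phonotactically illegal
varb.grafb — σ1 onset /v/, coda /rb/ (4→1 falls) ok; σ2 onset /gr/ (2C), coda /fb/ (2→1 falls) ok → phonotactically legal
tfborg — violates constraint 6: syllable 1 onset /tfb/ has 3 consonants (> 2) → phonotactically illegal
gsovb — violates constraint 2: contains banned sequence /gs/ → phonotactically illegal
tid.sarvd — violates constraint 1: syllable 2 coda /rvd/ has 3 consonants (> 2) → phonotactically illegal
tfat — violates constraint 4: syllable 1 coda contains /t/ → phonotactically illegal
sdob.bevb — violates constraint 5: adjacent identical consonants /bb/ → phonotactically illegal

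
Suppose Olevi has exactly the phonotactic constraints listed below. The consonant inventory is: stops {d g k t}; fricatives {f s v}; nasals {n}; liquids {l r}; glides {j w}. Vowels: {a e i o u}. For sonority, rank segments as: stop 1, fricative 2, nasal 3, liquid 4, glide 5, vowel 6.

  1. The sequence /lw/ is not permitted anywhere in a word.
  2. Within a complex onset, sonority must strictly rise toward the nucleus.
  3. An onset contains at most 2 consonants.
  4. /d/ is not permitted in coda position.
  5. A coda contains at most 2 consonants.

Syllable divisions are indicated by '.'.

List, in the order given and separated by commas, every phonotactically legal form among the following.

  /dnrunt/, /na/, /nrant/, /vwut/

/na/, /nrant/, /vwut/

/dnrunt/ — violates constraint 3: syllable 1 onset /dnr/ has 3 consonants (> 2) → phonotactically illegal
/na/ — σ1 onset /n/, coda /∅/ ok → phonotactically legal
/nrant/ — σ1 onset /nr/ (3→4 rises), coda /nt/ (2C) ok → phonotactically legal
/vwut/ — σ1 onset /vw/ (2→5 rises), coda /t/ ok → phonotactically legal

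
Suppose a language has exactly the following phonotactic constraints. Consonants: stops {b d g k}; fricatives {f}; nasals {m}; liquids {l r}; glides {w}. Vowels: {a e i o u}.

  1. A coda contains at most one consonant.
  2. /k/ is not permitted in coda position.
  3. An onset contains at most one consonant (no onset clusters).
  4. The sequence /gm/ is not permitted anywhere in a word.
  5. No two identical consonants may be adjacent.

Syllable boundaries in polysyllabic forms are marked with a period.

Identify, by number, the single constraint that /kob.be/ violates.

/kob.be/: adjacent identical consonants /bb/.
This is a violation of constraint 5: "No two identical consonants may be adjacent."
The remaining constraints (1, 2, 3, 4) are satisfied.

5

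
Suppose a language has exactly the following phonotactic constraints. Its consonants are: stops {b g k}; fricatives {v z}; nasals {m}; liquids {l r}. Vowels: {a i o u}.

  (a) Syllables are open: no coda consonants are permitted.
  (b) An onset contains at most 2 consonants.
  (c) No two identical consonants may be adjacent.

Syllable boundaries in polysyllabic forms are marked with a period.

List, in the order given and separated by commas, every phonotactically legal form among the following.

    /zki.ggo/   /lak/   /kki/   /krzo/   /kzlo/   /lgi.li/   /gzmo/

/lgi.li/

/zki.ggo/ — violates constraint (c): adjacent identical consonants /gg/ → phonotactically illegal
/lak/ — violates constraint (a): syllable 1 coda /k/ has 1 consonant (> 0) → phonotactically illegal
/kki/ — violates constraint (c): adjacent identical consonants /kk/ → phonotactically illegal
/krzo/ — violates constraint (b): syllable 1 onset /krz/ has 3 consonants (> 2) → phonotactically illegal
/kzlo/ — violates constraint (b): syllable 1 onset /kzl/ has 3 consonants (> 2) → phonotactically illegal
/lgi.li/ — σ1 onset /lg/ (2C), coda /∅/ ok; σ2 onset /l/, coda /∅/ ok → phonotactically legal
/gzmo/ — violates constraint (b): syllable 1 onset /gzm/ has 3 consonants (> 2) → phonotactically illegal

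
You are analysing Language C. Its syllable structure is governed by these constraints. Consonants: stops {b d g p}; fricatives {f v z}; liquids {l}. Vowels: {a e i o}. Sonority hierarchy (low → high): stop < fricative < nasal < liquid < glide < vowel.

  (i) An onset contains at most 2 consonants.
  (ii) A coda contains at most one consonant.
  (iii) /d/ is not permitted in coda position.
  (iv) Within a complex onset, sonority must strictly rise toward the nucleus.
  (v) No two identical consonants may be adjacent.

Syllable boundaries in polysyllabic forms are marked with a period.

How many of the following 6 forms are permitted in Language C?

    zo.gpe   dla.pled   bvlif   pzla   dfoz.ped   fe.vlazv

0

zo.gpe — violates constraint (iv): syllable 2 onset /gp/: /g/ (stop, 1) → /p/ (stop, 1) does not rise → not permitted
dla.pled — violates constraint (iii): syllable 2 coda contains /d/ → not permitted
bvlif — violates constraint (i): syllable 1 onset /bvl/ has 3 consonants (> 2) → not permitted
pzla — violates constraint (i): syllable 1 onset /pzl/ has 3 consonants (> 2) → not permitted
dfoz.ped — violates constraint (iii): syllable 2 coda contains /d/ → not permitted
fe.vlazv — violates constraint (ii): syllable 2 coda /zv/ has 2 consonants (> 1) → not permitted
No form is permitted → 0.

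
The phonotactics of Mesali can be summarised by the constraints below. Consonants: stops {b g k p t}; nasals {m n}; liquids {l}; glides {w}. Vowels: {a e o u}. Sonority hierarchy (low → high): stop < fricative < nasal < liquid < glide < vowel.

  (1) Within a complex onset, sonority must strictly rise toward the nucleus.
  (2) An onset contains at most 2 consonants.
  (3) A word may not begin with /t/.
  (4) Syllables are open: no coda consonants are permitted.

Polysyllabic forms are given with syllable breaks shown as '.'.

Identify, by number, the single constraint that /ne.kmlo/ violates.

2

/ne.kmlo/: syllable 2 onset /kml/ has 3 consonants (> 2).
This is a violation of constraint 2: "An onset contains at most 2 consonants."
The remaining constraints (1, 3, 4) are satisfied.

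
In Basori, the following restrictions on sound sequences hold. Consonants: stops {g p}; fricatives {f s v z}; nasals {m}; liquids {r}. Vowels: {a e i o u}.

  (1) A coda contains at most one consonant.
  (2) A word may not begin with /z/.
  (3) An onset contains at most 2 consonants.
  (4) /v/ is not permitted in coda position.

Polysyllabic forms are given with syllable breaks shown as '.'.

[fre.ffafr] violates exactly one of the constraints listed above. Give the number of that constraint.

[fre.ffafr]: syllable 2 coda /fr/ has 2 consonants (> 1).
This is a violation of constraint 1: "A coda contains at most one consonant."
The remaining constraints (2, 3, 4) are satisfied.

1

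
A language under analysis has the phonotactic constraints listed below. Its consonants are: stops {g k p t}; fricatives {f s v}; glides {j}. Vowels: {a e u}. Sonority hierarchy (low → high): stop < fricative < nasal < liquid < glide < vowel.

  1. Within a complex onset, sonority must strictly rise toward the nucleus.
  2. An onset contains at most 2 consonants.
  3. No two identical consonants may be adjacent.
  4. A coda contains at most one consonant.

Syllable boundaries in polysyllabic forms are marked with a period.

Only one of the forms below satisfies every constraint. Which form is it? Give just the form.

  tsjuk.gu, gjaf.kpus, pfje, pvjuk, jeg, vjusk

jeg

tsjuk.gu — violates constraint 2: syllable 1 onset /tsj/ has 3 consonants (> 2) → phonotactically illegal
gjaf.kpus — violates constraint 1: syllable 2 onset /kp/: /k/ (stop, 1) → /p/ (stop, 1) does not rise → phonotactically illegal
pfje — violates constraint 2: syllable 1 onset /pfj/ has 3 consonants (> 2) → phonotactically illegal
pvjuk — violates constraint 2: syllable 1 onset /pvj/ has 3 consonants (> 2) → phonotactically illegal
jeg — σ1 onset /j/, coda /g/ ok → phonotactically legal
vjusk — violates constraint 4: syllable 1 coda /sk/ has 2 consonants (> 1) → phonotactically illegal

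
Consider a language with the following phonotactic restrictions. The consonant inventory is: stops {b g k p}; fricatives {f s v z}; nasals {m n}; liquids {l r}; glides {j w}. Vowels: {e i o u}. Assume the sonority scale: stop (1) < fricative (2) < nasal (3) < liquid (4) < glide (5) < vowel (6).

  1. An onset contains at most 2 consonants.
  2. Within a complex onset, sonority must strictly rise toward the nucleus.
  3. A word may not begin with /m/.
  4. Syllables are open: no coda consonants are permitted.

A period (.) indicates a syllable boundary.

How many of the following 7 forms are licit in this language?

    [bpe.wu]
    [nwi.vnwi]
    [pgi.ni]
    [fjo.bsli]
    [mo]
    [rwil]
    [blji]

0

[bpe.wu] — violates constraint 2: syllable 1 onset /bp/: /b/ (stop, 1) → /p/ (stop, 1) does not rise → illicit
[nwi.vnwi] — violates constraint 1: syllable 2 onset /vnw/ has 3 consonants (> 2) → illicit
[pgi.ni] — violates constraint 2: syllable 1 onset /pg/: /p/ (stop, 1) → /g/ (stop, 1) does not rise → illicit
[fjo.bsli] — violates constraint 1: syllable 2 onset /bsl/ has 3 consonants (> 2) → illicit
[mo] — violates constraint 3: word begins with /m/ → illicit
[rwil] — violates constraint 4: syllable 1 coda /l/ has 1 consonant (> 0) → illicit
[blji] — violates constraint 1: syllable 1 onset /blj/ has 3 consonants (> 2) → illicit
No form is licit → 0.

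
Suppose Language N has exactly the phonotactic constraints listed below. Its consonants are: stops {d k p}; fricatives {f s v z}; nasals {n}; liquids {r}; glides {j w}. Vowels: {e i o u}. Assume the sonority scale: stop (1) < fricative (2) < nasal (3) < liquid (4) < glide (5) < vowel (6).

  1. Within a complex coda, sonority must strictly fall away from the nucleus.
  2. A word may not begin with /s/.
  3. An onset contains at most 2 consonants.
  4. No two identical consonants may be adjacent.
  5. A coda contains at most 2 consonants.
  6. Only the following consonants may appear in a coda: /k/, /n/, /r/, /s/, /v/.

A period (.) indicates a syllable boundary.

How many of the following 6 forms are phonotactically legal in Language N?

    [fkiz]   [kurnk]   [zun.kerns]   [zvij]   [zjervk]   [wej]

0

[fkiz] — violates constraint 6: syllable 1 coda contains /z/, which is not a licensed coda consonant → phonotactically illegal
[kurnk] — violates constraint 5: syllable 1 coda /rnk/ has 3 consonants (> 2) → phonotactically illegal
[zun.kerns] — violates constraint 5: syllable 2 coda /rns/ has 3 consonants (> 2) → phonotactically illegal
[zvij] — violates constraint 6: syllable 1 coda contains /j/, which is not a licensed coda consonant → phonotactically illegal
[zjervk] — violates constraint 5: syllable 1 coda /rvk/ has 3 consonants (> 2) → phonotactically illegal
[wej] — violates constraint 6: syllable 1 coda contains /j/, which is not a licensed coda consonant → phonotactically illegal
No form is phonotactically legal → 0.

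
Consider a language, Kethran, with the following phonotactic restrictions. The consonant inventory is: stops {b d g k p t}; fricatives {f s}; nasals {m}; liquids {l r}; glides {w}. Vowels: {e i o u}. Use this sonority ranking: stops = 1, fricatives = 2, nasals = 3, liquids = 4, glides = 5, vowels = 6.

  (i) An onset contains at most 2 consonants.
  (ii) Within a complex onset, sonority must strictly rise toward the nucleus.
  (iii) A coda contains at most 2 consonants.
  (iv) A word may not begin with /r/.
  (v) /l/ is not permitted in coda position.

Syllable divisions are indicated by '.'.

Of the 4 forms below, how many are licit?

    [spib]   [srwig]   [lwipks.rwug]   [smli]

0

[spib] — violates constraint (ii): syllable 1 onset /sp/: /s/ (fricative, 2) → /p/ (stop, 1) does not rise → illicit
[srwig] — violates constraint (i): syllable 1 onset /srw/ has 3 consonants (> 2) → illicit
[lwipks.rwug] — violates constraint (iii): syllable 1 coda /pks/ has 3 consonants (> 2) → illicit
[smli] — violates constraint (i): syllable 1 onset /sml/ has 3 consonants (> 2) → illicit
No form is licit → 0.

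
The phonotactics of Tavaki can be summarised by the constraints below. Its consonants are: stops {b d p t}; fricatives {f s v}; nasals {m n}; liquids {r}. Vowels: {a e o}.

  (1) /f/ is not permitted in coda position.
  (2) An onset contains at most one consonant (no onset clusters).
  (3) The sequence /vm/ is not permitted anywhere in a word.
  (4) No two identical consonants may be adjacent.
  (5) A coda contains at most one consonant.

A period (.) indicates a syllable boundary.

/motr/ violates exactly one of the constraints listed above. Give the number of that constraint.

5

/motr/: syllable 1 coda /tr/ has 2 consonants (> 1).
This is a violation of constraint 5: "A coda contains at most one consonant."
The remaining constraints (1, 2, 3, 4) are satisfied.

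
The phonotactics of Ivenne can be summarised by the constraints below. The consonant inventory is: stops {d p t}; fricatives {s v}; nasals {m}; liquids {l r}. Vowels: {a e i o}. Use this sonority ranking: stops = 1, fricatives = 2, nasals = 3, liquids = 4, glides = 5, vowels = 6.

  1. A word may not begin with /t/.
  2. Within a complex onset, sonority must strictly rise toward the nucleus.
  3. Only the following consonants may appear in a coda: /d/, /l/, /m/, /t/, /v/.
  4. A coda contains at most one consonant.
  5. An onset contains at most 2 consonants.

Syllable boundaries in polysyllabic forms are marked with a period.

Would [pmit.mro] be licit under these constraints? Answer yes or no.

[pmit.mro] — σ1 onset /pm/ (1→3 rises), coda /t/ ok; σ2 onset /mr/ (3→4 rises), coda /∅/ ok → licit

yes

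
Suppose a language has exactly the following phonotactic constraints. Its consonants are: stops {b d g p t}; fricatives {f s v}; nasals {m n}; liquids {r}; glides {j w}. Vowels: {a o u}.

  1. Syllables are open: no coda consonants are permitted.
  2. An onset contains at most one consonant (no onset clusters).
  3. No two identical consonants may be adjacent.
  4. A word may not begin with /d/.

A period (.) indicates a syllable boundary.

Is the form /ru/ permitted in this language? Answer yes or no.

yes

/ru/ — σ1 onset /r/, coda /∅/ ok → permitted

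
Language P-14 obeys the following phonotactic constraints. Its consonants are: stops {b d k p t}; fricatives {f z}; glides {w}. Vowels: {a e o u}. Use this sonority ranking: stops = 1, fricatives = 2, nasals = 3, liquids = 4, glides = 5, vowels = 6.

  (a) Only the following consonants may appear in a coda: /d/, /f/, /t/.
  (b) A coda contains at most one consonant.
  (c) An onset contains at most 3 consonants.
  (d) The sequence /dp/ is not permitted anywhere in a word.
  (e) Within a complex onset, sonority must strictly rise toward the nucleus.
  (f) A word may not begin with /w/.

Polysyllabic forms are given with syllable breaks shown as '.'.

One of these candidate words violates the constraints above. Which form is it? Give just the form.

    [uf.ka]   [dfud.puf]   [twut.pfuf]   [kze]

[uf.ka] — σ1 onset /∅/, coda /f/ ok; σ2 onset /k/, coda /∅/ ok → well-formed
[dfud.puf] — violates constraint (d): contains banned sequence /dp/ → ill-formed
[twut.pfuf] — σ1 onset /tw/ (1→5 rises), coda /t/ ok; σ2 onset /pf/ (1→2 rises), coda /f/ ok → well-formed
[kze] — σ1 onset /kz/ (1→2 rises), coda /∅/ ok → well-formed

[dfud.puf]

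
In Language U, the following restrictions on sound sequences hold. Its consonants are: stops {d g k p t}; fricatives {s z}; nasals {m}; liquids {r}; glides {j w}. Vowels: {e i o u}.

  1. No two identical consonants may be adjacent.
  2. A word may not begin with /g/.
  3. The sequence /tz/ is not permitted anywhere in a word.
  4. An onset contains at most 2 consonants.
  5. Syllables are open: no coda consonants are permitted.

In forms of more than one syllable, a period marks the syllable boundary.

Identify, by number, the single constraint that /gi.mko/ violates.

/gi.mko/: word begins with /g/.
This is a violation of constraint 2: "A word may not begin with /g/."
The remaining constraints (1, 3, 4, 5) are satisfied.

2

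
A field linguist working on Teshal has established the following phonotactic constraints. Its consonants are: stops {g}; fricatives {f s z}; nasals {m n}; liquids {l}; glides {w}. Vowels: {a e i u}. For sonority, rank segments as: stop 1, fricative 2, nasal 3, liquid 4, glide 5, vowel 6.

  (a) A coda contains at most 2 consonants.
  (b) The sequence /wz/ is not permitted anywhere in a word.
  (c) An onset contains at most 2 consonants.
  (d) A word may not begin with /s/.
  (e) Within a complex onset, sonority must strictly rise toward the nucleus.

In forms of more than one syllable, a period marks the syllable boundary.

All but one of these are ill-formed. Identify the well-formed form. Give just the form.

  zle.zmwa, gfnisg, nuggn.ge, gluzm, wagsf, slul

gluzm

zle.zmwa — violates constraint (c): syllable 2 onset /zmw/ has 3 consonants (> 2) → ill-formed
gfnisg — violates constraint (c): syllable 1 onset /gfn/ has 3 consonants (> 2) → ill-formed
nuggn.ge — violates constraint (a): syllable 1 coda /ggn/ has 3 consonants (> 2) → ill-formed
gluzm — σ1 onset /gl/ (1→4 rises), coda /zm/ (2C) ok → well-formed
wagsf — violates constraint (a): syllable 1 coda /gsf/ has 3 consonants (> 2) → ill-formed
slul — violates constraint (d): word begins with /s/ → ill-formed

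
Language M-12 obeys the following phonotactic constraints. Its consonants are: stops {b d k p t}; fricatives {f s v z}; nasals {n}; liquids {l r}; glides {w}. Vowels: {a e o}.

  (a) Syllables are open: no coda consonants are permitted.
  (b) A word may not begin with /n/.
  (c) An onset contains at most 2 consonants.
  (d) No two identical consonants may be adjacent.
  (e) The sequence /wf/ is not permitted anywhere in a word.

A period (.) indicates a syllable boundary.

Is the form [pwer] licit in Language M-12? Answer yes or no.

[pwer] — violates constraint (a): syllable 1 coda /r/ has 1 consonant (> 0) → illicit

no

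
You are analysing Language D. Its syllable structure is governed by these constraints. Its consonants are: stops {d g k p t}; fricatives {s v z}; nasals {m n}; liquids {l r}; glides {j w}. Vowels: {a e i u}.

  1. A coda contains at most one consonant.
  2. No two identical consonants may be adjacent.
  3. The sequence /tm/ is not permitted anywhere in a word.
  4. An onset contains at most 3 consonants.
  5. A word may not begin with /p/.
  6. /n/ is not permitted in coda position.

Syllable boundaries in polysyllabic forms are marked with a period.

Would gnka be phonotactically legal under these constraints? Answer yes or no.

yes

gnka — σ1 onset /gnk/ (3C), coda /∅/ ok → phonotactically legal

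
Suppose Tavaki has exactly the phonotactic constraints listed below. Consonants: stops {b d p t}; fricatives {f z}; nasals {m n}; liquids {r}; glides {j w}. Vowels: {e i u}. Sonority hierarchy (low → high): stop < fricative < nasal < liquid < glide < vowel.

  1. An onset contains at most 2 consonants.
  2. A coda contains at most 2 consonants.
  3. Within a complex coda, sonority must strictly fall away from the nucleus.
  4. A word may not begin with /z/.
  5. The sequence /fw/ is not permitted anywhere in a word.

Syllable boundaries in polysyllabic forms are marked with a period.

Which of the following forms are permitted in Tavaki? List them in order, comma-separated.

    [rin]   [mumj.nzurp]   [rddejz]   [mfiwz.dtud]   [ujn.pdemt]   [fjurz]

[rin], [mfiwz.dtud], [ujn.pdemt], [fjurz]

[rin] — σ1 onset /r/, coda /n/ ok → permitted
[mumj.nzurp] — violates constraint 3: syllable 1 coda /mj/: /m/ (nasal, 3) → /j/ (glide, 5) does not fall → not permitted
[rddejz] — violates constraint 1: syllable 1 onset /rdd/ has 3 consonants (> 2) → not permitted
[mfiwz.dtud] — σ1 onset /mf/ (2C), coda /wz/ (5→2 falls) ok; σ2 onset /dt/ (2C), coda /d/ ok → permitted
[ujn.pdemt] — σ1 onset /∅/, coda /jn/ (5→3 falls) ok; σ2 onset /pd/ (2C), coda /mt/ (3→1 falls) ok → permitted
[fjurz] — σ1 onset /fj/ (2C), coda /rz/ (4→2 falls) ok → permitted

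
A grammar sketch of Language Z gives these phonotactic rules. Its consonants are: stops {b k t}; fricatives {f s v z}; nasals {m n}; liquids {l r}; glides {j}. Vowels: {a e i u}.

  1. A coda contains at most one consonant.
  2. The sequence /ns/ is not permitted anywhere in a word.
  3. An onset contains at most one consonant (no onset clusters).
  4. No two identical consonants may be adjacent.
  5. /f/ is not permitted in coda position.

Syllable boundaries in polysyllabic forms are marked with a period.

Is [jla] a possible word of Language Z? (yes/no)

no

[jla] — violates constraint 3: syllable 1 onset /jl/ has 2 consonants (> 1) → not permitted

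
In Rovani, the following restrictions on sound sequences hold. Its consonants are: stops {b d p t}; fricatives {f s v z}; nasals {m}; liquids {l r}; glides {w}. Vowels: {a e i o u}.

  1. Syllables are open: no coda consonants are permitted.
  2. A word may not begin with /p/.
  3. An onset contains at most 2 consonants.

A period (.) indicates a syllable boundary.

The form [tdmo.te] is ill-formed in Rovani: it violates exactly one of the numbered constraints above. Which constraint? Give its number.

[tdmo.te]: syllable 1 onset /tdm/ has 3 consonants (> 2).
This is a violation of constraint 3: "An onset contains at most 2 consonants."
The remaining constraints (1, 2) are satisfied.

3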